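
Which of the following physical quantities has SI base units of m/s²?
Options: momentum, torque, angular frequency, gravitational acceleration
Checking the SI base units of each option:
  momentum (p = mv): kg·m/s  ✗
  torque (τ = Fr): kg·m²/s²  ✗
  angular frequency (ω = 2πf): 1/s  ✗
  gravitational acceleration (g = GM/r²): m/s²  ✓ matches

Only gravitational acceleration has units m/s².

Answer: gravitational acceleration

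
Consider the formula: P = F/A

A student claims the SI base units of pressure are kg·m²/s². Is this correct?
Units of each symbol in P = F/A:
  F (force): kg·m/s²
  A (area): m²  → in the denominator, contributes 1/m²

Multiplying the contributions: [kg·m/s²] · [1/m²]
Adding exponents of each base unit: kg: 1, m: -1, s: -2
SI base units of pressure: kg/(m·s²)

The claimed units kg·m²/s² (exponents kg: 1, m: 2, s: -2) do not match the derived units kg/(m·s²) (exponents kg: 1, m: -1, s: -2), so the claim is incorrect.

Answer: No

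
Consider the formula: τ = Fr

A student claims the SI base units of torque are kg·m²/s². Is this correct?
Units of each symbol in τ = Fr:
  F (force): kg·m/s²
  r (lever arm): m

Multiplying the contributions: [kg·m/s²] · [m]
Adding exponents of each base unit: kg: 1, m: 2, s: -2
SI base units of torque: kg·m²/s²

The claimed units kg·m²/s² match the derived units, so the claim is correct.

Answer: Yes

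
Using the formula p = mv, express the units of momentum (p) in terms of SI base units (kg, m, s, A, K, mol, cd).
Units of each symbol in p = mv:
  m (mass): kg
  v (velocity): m/s

Multiplying the contributions: [kg] · [m/s]
Adding exponents of each base unit: kg: 1, m: 1, s: -1
SI base units of momentum: kg·m/s

Answer: kg·m/s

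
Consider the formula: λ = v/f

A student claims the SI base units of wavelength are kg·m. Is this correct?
Units of each symbol in λ = v/f:
  v (wave speed): m/s
  f (frequency): 1/s  → in the denominator, contributes s

Multiplying the contributions: [m/s] · [s]
Adding exponents of each base unit: m: 1
SI base units of wavelength: m

The claimed units kg·m (exponents kg: 1, m: 1) do not match the derived units m (exponents m: 1), so the claim is incorrect.

Answer: No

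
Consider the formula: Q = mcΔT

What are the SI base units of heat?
Units of each symbol in Q = mcΔT:
  m (mass): kg
  c (specific heat capacity, in J/(kg·K)): m²/(s²·K)
  ΔT (temperature change): K

Multiplying the contributions: [kg] · [m²/(s²·K)] · [K]
Adding exponents of each base unit: kg: 1, m: 2, s: -2
SI base units of heat: kg·m²/s²

Answer: kg·m²/s²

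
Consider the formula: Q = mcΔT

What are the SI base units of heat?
Units of each symbol in Q = mcΔT:
  m (mass): kg
  c (specific heat capacity, in J/(kg·K)): m²/(s²·K)
  ΔT (temperature change): K

Multiplying the contributions: [kg] · [m²/(s²·K)] · [K]
Adding exponents of each base unit: kg: 1, m: 2, s: -2
SI base units of heat: kg·m²/s²

Answer: kg·m²/s²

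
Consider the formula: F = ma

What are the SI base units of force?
Units of each symbol in F = ma:
  m (mass): kg
  a (acceleration): m/s²

Multiplying the contributions: [kg] · [m/s²]
Adding exponents of each base unit: kg: 1, m: 1, s: -2
SI base units of force: kg·m/s²

Answer: kg·m/s²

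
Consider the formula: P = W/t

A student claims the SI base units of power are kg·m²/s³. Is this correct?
Units of each symbol in P = W/t:
  W (work): kg·m²/s²
  t (time): s  → in the denominator, contributes 1/s

Multiplying the contributions: [kg·m²/s²] · [1/s]
Adding exponents of each base unit: kg: 1, m: 2, s: -3
SI base units of power: kg·m²/s³

The claimed units kg·m²/s³ match the derived units, so the claim is correct.

Answer: Yes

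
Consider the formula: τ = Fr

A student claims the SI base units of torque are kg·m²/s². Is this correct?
Units of each symbol in τ = Fr:
  F (force): kg·m/s²
  r (lever arm): m

Multiplying the contributions: [kg·m/s²] · [m]
Adding exponents of each base unit: kg: 1, m: 2, s: -2
SI base units of torque: kg·m²/s²

The claimed units kg·m²/s² match the derived units, so the claim is correct.

Answer: Yes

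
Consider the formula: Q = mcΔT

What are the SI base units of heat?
Units of each symbol in Q = mcΔT:
  m (mass): kg
  c (specific heat capacity, in J/(kg·K)): m²/(s²·K)
  ΔT (temperature change): K

Multiplying the contributions: [kg] · [m²/(s²·K)] · [K]
Adding exponents of each base unit: kg: 1, m: 2, s: -2
SI base units of heat: kg·m²/s²

Answer: kg·m²/s²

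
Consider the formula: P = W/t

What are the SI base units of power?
Units of each symbol in P = W/t:
  W (work): kg·m²/s²
  t (time): s  → in the denominator, contributes 1/s

Multiplying the contributions: [kg·m²/s²] · [1/s]
Adding exponents of each base unit: kg: 1, m: 2, s: -3
SI base units of power: kg·m²/s³

Answer: kg·m²/s³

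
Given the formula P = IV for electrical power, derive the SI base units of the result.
Units of each symbol in P = IV:
  I (current): A
  V (voltage, in volts): kg·m²/(s³·A)

Multiplying the contributions: [A] · [kg·m²/(s³·A)]
Adding exponents of each base unit: kg: 1, m: 2, s: -3
SI base units of electrical power: kg·m²/s³

Answer: kg·m²/s³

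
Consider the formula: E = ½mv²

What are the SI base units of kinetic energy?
Units of each symbol in E = ½mv²:
  m (mass): kg
  v (speed): m/s  → to the power 2, contributes m²/s²
  The factor ½ is dimensionless.

Multiplying the contributions: [kg] · [m²/s²]
Adding exponents of each base unit: kg: 1, m: 2, s: -2
SI base units of kinetic energy: kg·m²/s²

Answer: kg·m²/s²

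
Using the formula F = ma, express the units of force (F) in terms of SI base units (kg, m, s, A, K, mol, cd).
Units of each symbol in F = ma:
  m (mass): kg
  a (acceleration): m/s²

Multiplying the contributions: [kg] · [m/s²]
Adding exponents of each base unit: kg: 1, m: 1, s: -2
SI base units of force: kg·m/s²

Answer: kg·m/s²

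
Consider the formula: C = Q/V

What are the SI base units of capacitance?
Units of each symbol in C = Q/V:
  Q (charge, in coulombs): s·A
  V (voltage, in volts): kg·m²/(s³·A)  → in the denominator, contributes s³·A/(kg·m²)

Multiplying the contributions: [s·A] · [s³·A/(kg·m²)]
Adding exponents of each base unit: kg: -1, m: -2, s: 4, A: 2
SI base units of capacitance: s⁴·A²/(kg·m²)

Answer: s⁴·A²/(kg·m²)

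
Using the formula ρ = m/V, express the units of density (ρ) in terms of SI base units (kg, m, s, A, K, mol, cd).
Units of each symbol in ρ = m/V:
  m (mass): kg
  V (volume): m³  → in the denominator, contributes 1/m³

Multiplying the contributions: [kg] · [1/m³]
Adding exponents of each base unit: kg: 1, m: -3
SI base units of density: kg/m³

Answer: kg/m³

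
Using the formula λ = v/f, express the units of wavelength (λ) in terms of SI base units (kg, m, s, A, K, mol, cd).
Units of each symbol in λ = v/f:
  v (wave speed): m/s
  f (frequency): 1/s  → in the denominator, contributes s

Multiplying the contributions: [m/s] · [s]
Adding exponents of each base unit: m: 1
SI base units of wavelength: m

Answer: m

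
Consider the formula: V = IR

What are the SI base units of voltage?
Units of each symbol in V = IR:
  I (current): A
  R (resistance, in ohms): kg·m²/(s³·A²)

Multiplying the contributions: [A] · [kg·m²/(s³·A²)]
Adding exponents of each base unit: kg: 1, m: 2, s: -3, A: -1
SI base units of voltage: kg·m²/(s³·A)

Answer: kg·m²/(s³·A)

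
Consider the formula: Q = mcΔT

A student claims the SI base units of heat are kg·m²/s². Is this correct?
Units of each symbol in Q = mcΔT:
  m (mass): kg
  c (specific heat capacity, in J/(kg·K)): m²/(s²·K)
  ΔT (temperature change): K

Multiplying the contributions: [kg] · [m²/(s²·K)] · [K]
Adding exponents of each base unit: kg: 1, m: 2, s: -2
SI base units of heat: kg·m²/s²

The claimed units kg·m²/s² match the derived units, so the claim is correct.

Answer: Yes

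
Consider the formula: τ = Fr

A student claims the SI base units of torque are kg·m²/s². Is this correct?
Units of each symbol in τ = Fr:
  F (force): kg·m/s²
  r (lever arm): m

Multiplying the contributions: [kg·m/s²] · [m]
Adding exponents of each base unit: kg: 1, m: 2, s: -2
SI base units of torque: kg·m²/s²

The claimed units kg·m²/s² match the derived units, so the claim is correct.

Answer: Yes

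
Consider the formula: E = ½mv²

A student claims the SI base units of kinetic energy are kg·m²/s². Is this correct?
Units of each symbol in E = ½mv²:
  m (mass): kg
  v (speed): m/s  → to the power 2, contributes m²/s²
  The factor ½ is dimensionless.

Multiplying the contributions: [kg] · [m²/s²]
Adding exponents of each base unit: kg: 1, m: 2, s: -2
SI base units of kinetic energy: kg·m²/s²

The claimed units kg·m²/s² match the derived units, so the claim is correct.

Answer: Yes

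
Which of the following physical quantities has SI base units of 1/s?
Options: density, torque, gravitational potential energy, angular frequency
Checking the SI base units of each option:
  density (ρ = m/V): kg/m³  ✗
  torque (τ = Fr): kg·m²/s²  ✗
  gravitational potential energy (U = -GMm/r): kg·m²/s²  ✗
  angular frequency (ω = 2πf): 1/s  ✓ matches

Only angular frequency has units 1/s.

Answer: angular frequency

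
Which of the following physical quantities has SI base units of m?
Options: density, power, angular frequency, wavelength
Checking the SI base units of each option:
  density (ρ = m/V): kg/m³  ✗
  power (P = W/t): kg·m²/s³  ✗
  angular frequency (ω = 2πf): 1/s  ✗
  wavelength (λ = v/f): m  ✓ matches

Only wavelength has units m.

Answer: wavelength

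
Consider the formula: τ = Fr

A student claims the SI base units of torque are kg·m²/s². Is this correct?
Units of each symbol in τ = Fr:
  F (force): kg·m/s²
  r (lever arm): m

Multiplying the contributions: [kg·m/s²] · [m]
Adding exponents of each base unit: kg: 1, m: 2, s: -2
SI base units of torque: kg·m²/s²

The claimed units kg·m²/s² match the derived units, so the claim is correct.

Answer: Yes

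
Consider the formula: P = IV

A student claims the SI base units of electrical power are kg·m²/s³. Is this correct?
Units of each symbol in P = IV:
  I (current): A
  V (voltage, in volts): kg·m²/(s³·A)

Multiplying the contributions: [A] · [kg·m²/(s³·A)]
Adding exponents of each base unit: kg: 1, m: 2, s: -3
SI base units of electrical power: kg·m²/s³

The claimed units kg·m²/s³ match the derived units, so the claim is correct.

Answer: Yes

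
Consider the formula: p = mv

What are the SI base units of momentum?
Units of each symbol in p = mv:
  m (mass): kg
  v (velocity): m/s

Multiplying the contributions: [kg] · [m/s]
Adding exponents of each base unit: kg: 1, m: 1, s: -1
SI base units of momentum: kg·m/s

Answer: kg·m/s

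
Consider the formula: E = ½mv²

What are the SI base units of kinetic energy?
Units of each symbol in E = ½mv²:
  m (mass): kg
  v (speed): m/s  → to the power 2, contributes m²/s²
  The factor ½ is dimensionless.

Multiplying the contributions: [kg] · [m²/s²]
Adding exponents of each base unit: kg: 1, m: 2, s: -2
SI base units of kinetic energy: kg·m²/s²

Answer: kg·m²/s²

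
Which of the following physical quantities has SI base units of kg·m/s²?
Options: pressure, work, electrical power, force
Checking the SI base units of each option:
  pressure (P = F/A): kg/(m·s²)  ✗
  work (W = Fd): kg·m²/s²  ✗
  electrical power (P = IV): kg·m²/s³  ✗
  force (F = ma): kg·m/s²  ✓ matches

Only force has units kg·m/s².

Answer: force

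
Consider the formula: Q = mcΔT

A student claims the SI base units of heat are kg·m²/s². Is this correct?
Units of each symbol in Q = mcΔT:
  m (mass): kg
  c (specific heat capacity, in J/(kg·K)): m²/(s²·K)
  ΔT (temperature change): K

Multiplying the contributions: [kg] · [m²/(s²·K)] · [K]
Adding exponents of each base unit: kg: 1, m: 2, s: -2
SI base units of heat: kg·m²/s²

The claimed units kg·m²/s² match the derived units, so the claim is correct.

Answer: Yes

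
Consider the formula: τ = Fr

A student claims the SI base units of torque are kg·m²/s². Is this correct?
Units of each symbol in τ = Fr:
  F (force): kg·m/s²
  r (lever arm): m

Multiplying the contributions: [kg·m/s²] · [m]
Adding exponents of each base unit: kg: 1, m: 2, s: -2
SI base units of torque: kg·m²/s²

The claimed units kg·m²/s² match the derived units, so the claim is correct.

Answer: Yes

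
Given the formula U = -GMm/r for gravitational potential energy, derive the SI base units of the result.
Units of each symbol in U = -GMm/r:
  G (gravitational constant): m³/(kg·s²)
  M (mass): kg
  m (mass): kg
  r (distance): m  → in the denominator, contributes 1/m
  The minus sign does not affect the units.

Multiplying the contributions: [m³/(kg·s²)] · [kg] · [kg] · [1/m]
Adding exponents of each base unit: kg: 1, m: 2, s: -2
SI base units of gravitational potential energy: kg·m²/s²

Answer: kg·m²/s²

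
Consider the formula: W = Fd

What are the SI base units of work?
Units of each symbol in W = Fd:
  F (force): kg·m/s²
  d (displacement): m

Multiplying the contributions: [kg·m/s²] · [m]
Adding exponents of each base unit: kg: 1, m: 2, s: -2
SI base units of work: kg·m²/s²

Answer: kg·m²/s²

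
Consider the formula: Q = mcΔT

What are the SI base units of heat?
Units of each symbol in Q = mcΔT:
  m (mass): kg
  c (specific heat capacity, in J/(kg·K)): m²/(s²·K)
  ΔT (temperature change): K

Multiplying the contributions: [kg] · [m²/(s²·K)] · [K]
Adding exponents of each base unit: kg: 1, m: 2, s: -2
SI base units of heat: kg·m²/s²

Answer: kg·m²/s²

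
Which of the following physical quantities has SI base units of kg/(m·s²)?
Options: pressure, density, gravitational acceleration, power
Checking the SI base units of each option:
  pressure (P = F/A): kg/(m·s²)  ✓ matches
  density (ρ = m/V): kg/m³  ✗
  gravitational acceleration (g = GM/r²): m/s²  ✗
  power (P = W/t): kg·m²/s³  ✗

Only pressure has units kg/(m·s²).

Answer: pressure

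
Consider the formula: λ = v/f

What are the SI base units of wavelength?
Units of each symbol in λ = v/f:
  v (wave speed): m/s
  f (frequency): 1/s  → in the denominator, contributes s

Multiplying the contributions: [m/s] · [s]
Adding exponents of each base unit: m: 1
SI base units of wavelength: m

Answer: m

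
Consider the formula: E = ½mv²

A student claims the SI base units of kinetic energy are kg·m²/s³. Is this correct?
Units of each symbol in E = ½mv²:
  m (mass): kg
  v (speed): m/s  → to the power 2, contributes m²/s²
  The factor ½ is dimensionless.

Multiplying the contributions: [kg] · [m²/s²]
Adding exponents of each base unit: kg: 1, m: 2, s: -2
SI base units of kinetic energy: kg·m²/s²

The claimed units kg·m²/s³ (exponents kg: 1, m: 2, s: -3) do not match the derived units kg·m²/s² (exponents kg: 1, m: 2, s: -2), so the claim is incorrect.

Answer: No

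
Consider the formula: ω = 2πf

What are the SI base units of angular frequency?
Units of each symbol in ω = 2πf:
  f (frequency): 1/s
  The factor 2π is dimensionless.

Multiplying the contributions: [1/s]
Adding exponents of each base unit: s: -1
SI base units of angular frequency: 1/s

Answer: 1/s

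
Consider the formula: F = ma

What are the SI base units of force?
Units of each symbol in F = ma:
  m (mass): kg
  a (acceleration): m/s²

Multiplying the contributions: [kg] · [m/s²]
Adding exponents of each base unit: kg: 1, m: 1, s: -2
SI base units of force: kg·m/s²

Answer: kg·m/s²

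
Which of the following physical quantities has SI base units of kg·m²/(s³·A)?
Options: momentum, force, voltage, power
Checking the SI base units of each option:
  momentum (p = mv): kg·m/s  ✗
  force (F = ma): kg·m/s²  ✗
  voltage (V = IR): kg·m²/(s³·A)  ✓ matches
  power (P = W/t): kg·m²/s³  ✗

Only voltage has units kg·m²/(s³·A).

Answer: voltage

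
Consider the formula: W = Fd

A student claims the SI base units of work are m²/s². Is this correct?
Units of each symbol in W = Fd:
  F (force): kg·m/s²
  d (displacement): m

Multiplying the contributions: [kg·m/s²] · [m]
Adding exponents of each base unit: kg: 1, m: 2, s: -2
SI base units of work: kg·m²/s²

The claimed units m²/s² (exponents m: 2, s: -2) do not match the derived units kg·m²/s² (exponents kg: 1, m: 2, s: -2), so the claim is incorrect.

Answer: No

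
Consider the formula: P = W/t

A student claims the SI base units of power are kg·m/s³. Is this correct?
Units of each symbol in P = W/t:
  W (work): kg·m²/s²
  t (time): s  → in the denominator, contributes 1/s

Multiplying the contributions: [kg·m²/s²] · [1/s]
Adding exponents of each base unit: kg: 1, m: 2, s: -3
SI base units of power: kg·m²/s³

The claimed units kg·m/s³ (exponents kg: 1, m: 1, s: -3) do not match the derived units kg·m²/s³ (exponents kg: 1, m: 2, s: -3), so the claim is incorrect.

Answer: No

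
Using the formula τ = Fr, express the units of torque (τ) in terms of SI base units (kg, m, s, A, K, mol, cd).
Units of each symbol in τ = Fr:
  F (force): kg·m/s²
  r (lever arm): m

Multiplying the contributions: [kg·m/s²] · [m]
Adding exponents of each base unit: kg: 1, m: 2, s: -2
SI base units of torque: kg·m²/s²

Answer: kg·m²/s²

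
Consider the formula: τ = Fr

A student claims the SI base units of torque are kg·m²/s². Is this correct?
Units of each symbol in τ = Fr:
  F (force): kg·m/s²
  r (lever arm): m

Multiplying the contributions: [kg·m/s²] · [m]
Adding exponents of each base unit: kg: 1, m: 2, s: -2
SI base units of torque: kg·m²/s²

The claimed units kg·m²/s² match the derived units, so the claim is correct.

Answer: Yes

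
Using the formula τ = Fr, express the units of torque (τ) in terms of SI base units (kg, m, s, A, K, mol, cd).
Units of each symbol in τ = Fr:
  F (force): kg·m/s²
  r (lever arm): m

Multiplying the contributions: [kg·m/s²] · [m]
Adding exponents of each base unit: kg: 1, m: 2, s: -2
SI base units of torque: kg·m²/s²

Answer: kg·m²/s²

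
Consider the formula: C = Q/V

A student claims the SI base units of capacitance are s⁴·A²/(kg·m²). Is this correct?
Units of each symbol in C = Q/V:
  Q (charge, in coulombs): s·A
  V (voltage, in volts): kg·m²/(s³·A)  → in the denominator, contributes s³·A/(kg·m²)

Multiplying the contributions: [s·A] · [s³·A/(kg·m²)]
Adding exponents of each base unit: kg: -1, m: -2, s: 4, A: 2
SI base units of capacitance: s⁴·A²/(kg·m²)

The claimed units s⁴·A²/(kg·m²) match the derived units, so the claim is correct.

Answer: Yes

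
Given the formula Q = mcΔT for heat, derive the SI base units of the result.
Units of each symbol in Q = mcΔT:
  m (mass): kg
  c (specific heat capacity, in J/(kg·K)): m²/(s²·K)
  ΔT (temperature change): K

Multiplying the contributions: [kg] · [m²/(s²·K)] · [K]
Adding exponents of each base unit: kg: 1, m: 2, s: -2
SI base units of heat: kg·m²/s²

Answer: kg·m²/s²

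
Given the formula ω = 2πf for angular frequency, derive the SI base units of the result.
Units of each symbol in ω = 2πf:
  f (frequency): 1/s
  The factor 2π is dimensionless.

Multiplying the contributions: [1/s]
Adding exponents of each base unit: s: -1
SI base units of angular frequency: 1/s

Answer: 1/s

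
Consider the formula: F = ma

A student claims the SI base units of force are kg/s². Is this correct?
Units of each symbol in F = ma:
  m (mass): kg
  a (acceleration): m/s²

Multiplying the contributions: [kg] · [m/s²]
Adding exponents of each base unit: kg: 1, m: 1, s: -2
SI base units of force: kg·m/s²

The claimed units kg/s² (exponents kg: 1, s: -2) do not match the derived units kg·m/s² (exponents kg: 1, m: 1, s: -2), so the claim is incorrect.

Answer: No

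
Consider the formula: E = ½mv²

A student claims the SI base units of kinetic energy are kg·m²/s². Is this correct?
Units of each symbol in E = ½mv²:
  m (mass): kg
  v (speed): m/s  → to the power 2, contributes m²/s²
  The factor ½ is dimensionless.

Multiplying the contributions: [kg] · [m²/s²]
Adding exponents of each base unit: kg: 1, m: 2, s: -2
SI base units of kinetic energy: kg·m²/s²

The claimed units kg·m²/s² match the derived units, so the claim is correct.

Answer: Yes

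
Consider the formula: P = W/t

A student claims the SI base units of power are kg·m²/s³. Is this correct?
Units of each symbol in P = W/t:
  W (work): kg·m²/s²
  t (time): s  → in the denominator, contributes 1/s

Multiplying the contributions: [kg·m²/s²] · [1/s]
Adding exponents of each base unit: kg: 1, m: 2, s: -3
SI base units of power: kg·m²/s³

The claimed units kg·m²/s³ match the derived units, so the claim is correct.

Answer: Yes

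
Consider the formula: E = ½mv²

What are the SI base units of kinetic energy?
Units of each symbol in E = ½mv²:
  m (mass): kg
  v (speed): m/s  → to the power 2, contributes m²/s²
  The factor ½ is dimensionless.

Multiplying the contributions: [kg] · [m²/s²]
Adding exponents of each base unit: kg: 1, m: 2, s: -2
SI base units of kinetic energy: kg·m²/s²

Answer: kg·m²/s²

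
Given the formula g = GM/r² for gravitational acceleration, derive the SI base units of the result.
Units of each symbol in g = GM/r²:
  G (gravitational constant): m³/(kg·s²)
  M (mass): kg
  r (distance): m  → to the power 2 in the denominator, contributes 1/m²

Multiplying the contributions: [m³/(kg·s²)] · [kg] · [1/m²]
Adding exponents of each base unit: m: 1, s: -2
SI base units of gravitational acceleration: m/s²

Answer: m/s²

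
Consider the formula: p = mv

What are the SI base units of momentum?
Units of each symbol in p = mv:
  m (mass): kg
  v (velocity): m/s

Multiplying the contributions: [kg] · [m/s]
Adding exponents of each base unit: kg: 1, m: 1, s: -1
SI base units of momentum: kg·m/s

Answer: kg·m/s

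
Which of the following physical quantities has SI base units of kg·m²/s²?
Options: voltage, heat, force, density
Checking the SI base units of each option:
  voltage (V = IR): kg·m²/(s³·A)  ✗
  heat (Q = mcΔT): kg·m²/s²  ✓ matches
  force (F = ma): kg·m/s²  ✗
  density (ρ = m/V): kg/m³  ✗

Only heat has units kg·m²/s².

Answer: heat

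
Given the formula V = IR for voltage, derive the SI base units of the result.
Units of each symbol in V = IR:
  I (current): A
  R (resistance, in ohms): kg·m²/(s³·A²)

Multiplying the contributions: [A] · [kg·m²/(s³·A²)]
Adding exponents of each base unit: kg: 1, m: 2, s: -3, A: -1
SI base units of voltage: kg·m²/(s³·A)

Answer: kg·m²/(s³·A)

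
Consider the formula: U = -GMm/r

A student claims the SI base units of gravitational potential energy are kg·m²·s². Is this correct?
Units of each symbol in U = -GMm/r:
  G (gravitational constant): m³/(kg·s²)
  M (mass): kg
  m (mass): kg
  r (distance): m  → in the denominator, contributes 1/m
  The minus sign does not affect the units.

Multiplying the contributions: [m³/(kg·s²)] · [kg] · [kg] · [1/m]
Adding exponents of each base unit: kg: 1, m: 2, s: -2
SI base units of gravitational potential energy: kg·m²/s²

The claimed units kg·m²·s² (exponents kg: 1, m: 2, s: 2) do not match the derived units kg·m²/s² (exponents kg: 1, m: 2, s: -2), so the claim is incorrect.

Answer: No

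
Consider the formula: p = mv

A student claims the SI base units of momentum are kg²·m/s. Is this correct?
Units of each symbol in p = mv:
  m (mass): kg
  v (velocity): m/s

Multiplying the contributions: [kg] · [m/s]
Adding exponents of each base unit: kg: 1, m: 1, s: -1
SI base units of momentum: kg·m/s

The claimed units kg²·m/s (exponents kg: 2, m: 1, s: -1) do not match the derived units kg·m/s (exponents kg: 1, m: 1, s: -1), so the claim is incorrect.

Answer: No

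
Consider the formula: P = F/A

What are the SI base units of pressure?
Units of each symbol in P = F/A:
  F (force): kg·m/s²
  A (area): m²  → in the denominator, contributes 1/m²

Multiplying the contributions: [kg·m/s²] · [1/m²]
Adding exponents of each base unit: kg: 1, m: -1, s: -2
SI base units of pressure: kg/(m·s²)

Answer: kg/(m·s²)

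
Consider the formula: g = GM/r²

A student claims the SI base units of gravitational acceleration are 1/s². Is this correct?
Units of each symbol in g = GM/r²:
  G (gravitational constant): m³/(kg·s²)
  M (mass): kg
  r (distance): m  → to the power 2 in the denominator, contributes 1/m²

Multiplying the contributions: [m³/(kg·s²)] · [kg] · [1/m²]
Adding exponents of each base unit: m: 1, s: -2
SI base units of gravitational acceleration: m/s²

The claimed units 1/s² (exponents s: -2) do not match the derived units m/s² (exponents m: 1, s: -2), so the claim is incorrect.

Answer: No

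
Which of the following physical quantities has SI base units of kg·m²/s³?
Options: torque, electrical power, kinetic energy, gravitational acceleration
Checking the SI base units of each option:
  torque (τ = Fr): kg·m²/s²  ✗
  electrical power (P = IV): kg·m²/s³  ✓ matches
  kinetic energy (E = ½mv²): kg·m²/s²  ✗
  gravitational acceleration (g = GM/r²): m/s²  ✗

Only electrical power has units kg·m²/s³.

Answer: electrical power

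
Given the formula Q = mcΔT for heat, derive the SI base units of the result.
Units of each symbol in Q = mcΔT:
  m (mass): kg
  c (specific heat capacity, in J/(kg·K)): m²/(s²·K)
  ΔT (temperature change): K

Multiplying the contributions: [kg] · [m²/(s²·K)] · [K]
Adding exponents of each base unit: kg: 1, m: 2, s: -2
SI base units of heat: kg·m²/s²

Answer: kg·m²/s²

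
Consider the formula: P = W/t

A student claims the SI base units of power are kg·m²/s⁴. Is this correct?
Units of each symbol in P = W/t:
  W (work): kg·m²/s²
  t (time): s  → in the denominator, contributes 1/s

Multiplying the contributions: [kg·m²/s²] · [1/s]
Adding exponents of each base unit: kg: 1, m: 2, s: -3
SI base units of power: kg·m²/s³

The claimed units kg·m²/s⁴ (exponents kg: 1, m: 2, s: -4) do not match the derived units kg·m²/s³ (exponents kg: 1, m: 2, s: -3), so the claim is incorrect.

Answer: No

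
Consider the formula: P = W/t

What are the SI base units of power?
Units of each symbol in P = W/t:
  W (work): kg·m²/s²
  t (time): s  → in the denominator, contributes 1/s

Multiplying the contributions: [kg·m²/s²] · [1/s]
Adding exponents of each base unit: kg: 1, m: 2, s: -3
SI base units of power: kg·m²/s³

Answer: kg·m²/s³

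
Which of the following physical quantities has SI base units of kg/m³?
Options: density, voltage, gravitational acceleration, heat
Checking the SI base units of each option:
  density (ρ = m/V): kg/m³  ✓ matches
  voltage (V = IR): kg·m²/(s³·A)  ✗
  gravitational acceleration (g = GM/r²): m/s²  ✗
  heat (Q = mcΔT): kg·m²/s²  ✗

Only density has units kg/m³.

Answer: density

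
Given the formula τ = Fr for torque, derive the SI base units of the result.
Units of each symbol in τ = Fr:
  F (force): kg·m/s²
  r (lever arm): m

Multiplying the contributions: [kg·m/s²] · [m]
Adding exponents of each base unit: kg: 1, m: 2, s: -2
SI base units of torque: kg·m²/s²

Answer: kg·m²/s²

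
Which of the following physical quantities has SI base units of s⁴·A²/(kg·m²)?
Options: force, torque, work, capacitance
Checking the SI base units of each option:
  force (F = ma): kg·m/s²  ✗
  torque (τ = Fr): kg·m²/s²  ✗
  work (W = Fd): kg·m²/s²  ✗
  capacitance (C = Q/V): s⁴·A²/(kg·m²)  ✓ matches

Only capacitance has units s⁴·A²/(kg·m²).

Answer: capacitance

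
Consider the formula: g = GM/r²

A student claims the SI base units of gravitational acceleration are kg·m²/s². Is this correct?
Units of each symbol in g = GM/r²:
  G (gravitational constant): m³/(kg·s²)
  M (mass): kg
  r (distance): m  → to the power 2 in the denominator, contributes 1/m²

Multiplying the contributions: [m³/(kg·s²)] · [kg] · [1/m²]
Adding exponents of each base unit: m: 1, s: -2
SI base units of gravitational acceleration: m/s²

The claimed units kg·m²/s² (exponents kg: 1, m: 2, s: -2) do not match the derived units m/s² (exponents m: 1, s: -2), so the claim is incorrect.

Answer: No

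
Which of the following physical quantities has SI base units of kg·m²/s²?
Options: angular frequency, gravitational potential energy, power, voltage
Checking the SI base units of each option:
  angular frequency (ω = 2πf): 1/s  ✗
  gravitational potential energy (U = -GMm/r): kg·m²/s²  ✓ matches
  power (P = W/t): kg·m²/s³  ✗
  voltage (V = IR): kg·m²/(s³·A)  ✗

Only gravitational potential energy has units kg·m²/s².

Answer: gravitational potential energy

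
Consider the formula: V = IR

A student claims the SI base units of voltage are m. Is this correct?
Units of each symbol in V = IR:
  I (current): A
  R (resistance, in ohms): kg·m²/(s³·A²)

Multiplying the contributions: [A] · [kg·m²/(s³·A²)]
Adding exponents of each base unit: kg: 1, m: 2, s: -3, A: -1
SI base units of voltage: kg·m²/(s³·A)

The claimed units m (exponents m: 1) do not match the derived units kg·m²/(s³·A) (exponents kg: 1, m: 2, s: -3, A: -1), so the claim is incorrect.

Answer: No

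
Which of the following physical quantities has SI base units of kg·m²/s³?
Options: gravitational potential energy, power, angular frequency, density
Checking the SI base units of each option:
  gravitational potential energy (U = -GMm/r): kg·m²/s²  ✗
  power (P = W/t): kg·m²/s³  ✓ matches
  angular frequency (ω = 2πf): 1/s  ✗
  density (ρ = m/V): kg/m³  ✗

Only power has units kg·m²/s³.

Answer: power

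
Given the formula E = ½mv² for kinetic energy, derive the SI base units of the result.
Units of each symbol in E = ½mv²:
  m (mass): kg
  v (speed): m/s  → to the power 2, contributes m²/s²
  The factor ½ is dimensionless.

Multiplying the contributions: [kg] · [m²/s²]
Adding exponents of each base unit: kg: 1, m: 2, s: -2
SI base units of kinetic energy: kg·m²/s²

Answer: kg·m²/s²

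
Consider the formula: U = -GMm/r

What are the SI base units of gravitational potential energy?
Units of each symbol in U = -GMm/r:
  G (gravitational constant): m³/(kg·s²)
  M (mass): kg
  m (mass): kg
  r (distance): m  → in the denominator, contributes 1/m
  The minus sign does not affect the units.

Multiplying the contributions: [m³/(kg·s²)] · [kg] · [kg] · [1/m]
Adding exponents of each base unit: kg: 1, m: 2, s: -2
SI base units of gravitational potential energy: kg·m²/s²

Answer: kg·m²/s²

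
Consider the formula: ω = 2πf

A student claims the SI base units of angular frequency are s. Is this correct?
Units of each symbol in ω = 2πf:
  f (frequency): 1/s
  The factor 2π is dimensionless.

Multiplying the contributions: [1/s]
Adding exponents of each base unit: s: -1
SI base units of angular frequency: 1/s

The claimed units s (exponents s: 1) do not match the derived units 1/s (exponents s: -1), so the claim is incorrect.

Answer: No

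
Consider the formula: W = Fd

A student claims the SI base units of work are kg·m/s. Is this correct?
Units of each symbol in W = Fd:
  F (force): kg·m/s²
  d (displacement): m

Multiplying the contributions: [kg·m/s²] · [m]
Adding exponents of each base unit: kg: 1, m: 2, s: -2
SI base units of work: kg·m²/s²

The claimed units kg·m/s (exponents kg: 1, m: 1, s: -1) do not match the derived units kg·m²/s² (exponents kg: 1, m: 2, s: -2), so the claim is incorrect.

Answer: No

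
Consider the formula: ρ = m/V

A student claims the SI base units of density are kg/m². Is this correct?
Units of each symbol in ρ = m/V:
  m (mass): kg
  V (volume): m³  → in the denominator, contributes 1/m³

Multiplying the contributions: [kg] · [1/m³]
Adding exponents of each base unit: kg: 1, m: -3
SI base units of density: kg/m³

The claimed units kg/m² (exponents kg: 1, m: -2) do not match the derived units kg/m³ (exponents kg: 1, m: -3), so the claim is incorrect.

Answer: No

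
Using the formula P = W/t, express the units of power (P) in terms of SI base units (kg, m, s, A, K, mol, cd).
Units of each symbol in P = W/t:
  W (work): kg·m²/s²
  t (time): s  → in the denominator, contributes 1/s

Multiplying the contributions: [kg·m²/s²] · [1/s]
Adding exponents of each base unit: kg: 1, m: 2, s: -3
SI base units of power: kg·m²/s³

Answer: kg·m²/s³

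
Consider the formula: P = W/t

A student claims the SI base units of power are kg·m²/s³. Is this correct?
Units of each symbol in P = W/t:
  W (work): kg·m²/s²
  t (time): s  → in the denominator, contributes 1/s

Multiplying the contributions: [kg·m²/s²] · [1/s]
Adding exponents of each base unit: kg: 1, m: 2, s: -3
SI base units of power: kg·m²/s³

The claimed units kg·m²/s³ match the derived units, so the claim is correct.

Answer: Yes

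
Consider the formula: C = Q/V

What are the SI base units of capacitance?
Units of each symbol in C = Q/V:
  Q (charge, in coulombs): s·A
  V (voltage, in volts): kg·m²/(s³·A)  → in the denominator, contributes s³·A/(kg·m²)

Multiplying the contributions: [s·A] · [s³·A/(kg·m²)]
Adding exponents of each base unit: kg: -1, m: -2, s: 4, A: 2
SI base units of capacitance: s⁴·A²/(kg·m²)

Answer: s⁴·A²/(kg·m²)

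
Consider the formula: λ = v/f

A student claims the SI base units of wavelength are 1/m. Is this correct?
Units of each symbol in λ = v/f:
  v (wave speed): m/s
  f (frequency): 1/s  → in the denominator, contributes s

Multiplying the contributions: [m/s] · [s]
Adding exponents of each base unit: m: 1
SI base units of wavelength: m

The claimed units 1/m (exponents m: -1) do not match the derived units m (exponents m: 1), so the claim is incorrect.

Answer: No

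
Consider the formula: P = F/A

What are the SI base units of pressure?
Units of each symbol in P = F/A:
  F (force): kg·m/s²
  A (area): m²  → in the denominator, contributes 1/m²

Multiplying the contributions: [kg·m/s²] · [1/m²]
Adding exponents of each base unit: kg: 1, m: -1, s: -2
SI base units of pressure: kg/(m·s²)

Answer: kg/(m·s²)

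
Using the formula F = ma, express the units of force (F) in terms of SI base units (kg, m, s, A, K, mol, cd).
Units of each symbol in F = ma:
  m (mass): kg
  a (acceleration): m/s²

Multiplying the contributions: [kg] · [m/s²]
Adding exponents of each base unit: kg: 1, m: 1, s: -2
SI base units of force: kg·m/s²

Answer: kg·m/s²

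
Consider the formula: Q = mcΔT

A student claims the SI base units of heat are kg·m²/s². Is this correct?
Units of each symbol in Q = mcΔT:
  m (mass): kg
  c (specific heat capacity, in J/(kg·K)): m²/(s²·K)
  ΔT (temperature change): K

Multiplying the contributions: [kg] · [m²/(s²·K)] · [K]
Adding exponents of each base unit: kg: 1, m: 2, s: -2
SI base units of heat: kg·m²/s²

The claimed units kg·m²/s² match the derived units, so the claim is correct.

Answer: Yes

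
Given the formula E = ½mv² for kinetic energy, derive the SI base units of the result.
Units of each symbol in E = ½mv²:
  m (mass): kg
  v (speed): m/s  → to the power 2, contributes m²/s²
  The factor ½ is dimensionless.

Multiplying the contributions: [kg] · [m²/s²]
Adding exponents of each base unit: kg: 1, m: 2, s: -2
SI base units of kinetic energy: kg·m²/s²

Answer: kg·m²/s²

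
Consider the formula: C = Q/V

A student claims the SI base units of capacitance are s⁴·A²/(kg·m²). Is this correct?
Units of each symbol in C = Q/V:
  Q (charge, in coulombs): s·A
  V (voltage, in volts): kg·m²/(s³·A)  → in the denominator, contributes s³·A/(kg·m²)

Multiplying the contributions: [s·A] · [s³·A/(kg·m²)]
Adding exponents of each base unit: kg: -1, m: -2, s: 4, A: 2
SI base units of capacitance: s⁴·A²/(kg·m²)

The claimed units s⁴·A²/(kg·m²) match the derived units, so the claim is correct.

Answer: Yes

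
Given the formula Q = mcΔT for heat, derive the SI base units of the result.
Units of each symbol in Q = mcΔT:
  m (mass): kg
  c (specific heat capacity, in J/(kg·K)): m²/(s²·K)
  ΔT (temperature change): K

Multiplying the contributions: [kg] · [m²/(s²·K)] · [K]
Adding exponents of each base unit: kg: 1, m: 2, s: -2
SI base units of heat: kg·m²/s²

Answer: kg·m²/s²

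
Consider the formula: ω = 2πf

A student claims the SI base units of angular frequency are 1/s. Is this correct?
Units of each symbol in ω = 2πf:
  f (frequency): 1/s
  The factor 2π is dimensionless.

Multiplying the contributions: [1/s]
Adding exponents of each base unit: s: -1
SI base units of angular frequency: 1/s

The claimed units 1/s match the derived units, so the claim is correct.

Answer: Yes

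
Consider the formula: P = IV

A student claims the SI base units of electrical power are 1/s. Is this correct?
Units of each symbol in P = IV:
  I (current): A
  V (voltage, in volts): kg·m²/(s³·A)

Multiplying the contributions: [A] · [kg·m²/(s³·A)]
Adding exponents of each base unit: kg: 1, m: 2, s: -3
SI base units of electrical power: kg·m²/s³

The claimed units 1/s (exponents s: -1) do not match the derived units kg·m²/s³ (exponents kg: 1, m: 2, s: -3), so the claim is incorrect.

Answer: No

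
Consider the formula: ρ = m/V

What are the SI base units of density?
Units of each symbol in ρ = m/V:
  m (mass): kg
  V (volume): m³  → in the denominator, contributes 1/m³

Multiplying the contributions: [kg] · [1/m³]
Adding exponents of each base unit: kg: 1, m: -3
SI base units of density: kg/m³

Answer: kg/m³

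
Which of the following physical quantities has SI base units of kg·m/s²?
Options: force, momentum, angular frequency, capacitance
Checking the SI base units of each option:
  force (F = ma): kg·m/s²  ✓ matches
  momentum (p = mv): kg·m/s  ✗
  angular frequency (ω = 2πf): 1/s  ✗
  capacitance (C = Q/V): s⁴·A²/(kg·m²)  ✗

Only force has units kg·m/s².

Answer: force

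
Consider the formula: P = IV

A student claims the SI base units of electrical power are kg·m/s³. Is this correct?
Units of each symbol in P = IV:
  I (current): A
  V (voltage, in volts): kg·m²/(s³·A)

Multiplying the contributions: [A] · [kg·m²/(s³·A)]
Adding exponents of each base unit: kg: 1, m: 2, s: -3
SI base units of electrical power: kg·m²/s³

The claimed units kg·m/s³ (exponents kg: 1, m: 1, s: -3) do not match the derived units kg·m²/s³ (exponents kg: 1, m: 2, s: -3), so the claim is incorrect.

Answer: No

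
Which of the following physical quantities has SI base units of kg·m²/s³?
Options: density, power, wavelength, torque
Checking the SI base units of each option:
  density (ρ = m/V): kg/m³  ✗
  power (P = W/t): kg·m²/s³  ✓ matches
  wavelength (λ = v/f): m  ✗
  torque (τ = Fr): kg·m²/s²  ✗

Only power has units kg·m²/s³.

Answer: power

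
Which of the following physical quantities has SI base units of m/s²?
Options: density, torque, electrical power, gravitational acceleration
Checking the SI base units of each option:
  density (ρ = m/V): kg/m³  ✗
  torque (τ = Fr): kg·m²/s²  ✗
  electrical power (P = IV): kg·m²/s³  ✗
  gravitational acceleration (g = GM/r²): m/s²  ✓ matches

Only gravitational acceleration has units m/s².

Answer: gravitational acceleration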